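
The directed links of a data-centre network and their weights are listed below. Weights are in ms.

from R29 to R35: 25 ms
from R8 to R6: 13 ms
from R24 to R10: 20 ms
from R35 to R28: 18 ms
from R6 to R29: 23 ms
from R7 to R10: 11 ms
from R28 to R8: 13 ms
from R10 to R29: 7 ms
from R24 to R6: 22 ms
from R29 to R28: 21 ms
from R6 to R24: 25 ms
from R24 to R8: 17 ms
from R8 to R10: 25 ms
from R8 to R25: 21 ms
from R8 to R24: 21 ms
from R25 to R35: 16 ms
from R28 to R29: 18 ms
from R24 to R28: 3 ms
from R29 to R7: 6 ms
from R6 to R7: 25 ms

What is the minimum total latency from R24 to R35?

Enumerating some paths:
R24 - R10 - R29 - R35: 20+7+25 = 52
R24 - R28 - R29 - R35: 3+18+25 = 46
R24 - R28 - R8 - R25 - R35: 3+13+21+16 = 53
R24 - R8 - R25 - R35: 17+21+16 = 54
The minimum is 46 ms via R24 - R28 - R29 - R35.

46 ms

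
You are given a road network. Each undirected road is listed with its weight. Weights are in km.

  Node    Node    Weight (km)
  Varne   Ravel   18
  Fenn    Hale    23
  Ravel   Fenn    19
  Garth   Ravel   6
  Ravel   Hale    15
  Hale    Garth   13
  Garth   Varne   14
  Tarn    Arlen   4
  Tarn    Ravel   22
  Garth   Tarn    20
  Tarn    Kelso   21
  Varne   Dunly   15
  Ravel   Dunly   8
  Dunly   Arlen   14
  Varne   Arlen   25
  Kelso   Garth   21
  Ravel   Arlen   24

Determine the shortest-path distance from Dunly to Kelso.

Running Dijkstra from Dunly:
Dunly: 0
Ravel: 8  (via Dunly)
Arlen: 14  (via Dunly)
Garth: 14  (via Ravel)
Varne: 15  (via Dunly)
Tarn: 18  (via Arlen)
Hale: 23  (via Ravel)
Fenn: 27  (via Ravel)
Kelso: 35  (via Garth)
Shortest route: Dunly → Ravel → Garth → Kelso = 35 km.

35 km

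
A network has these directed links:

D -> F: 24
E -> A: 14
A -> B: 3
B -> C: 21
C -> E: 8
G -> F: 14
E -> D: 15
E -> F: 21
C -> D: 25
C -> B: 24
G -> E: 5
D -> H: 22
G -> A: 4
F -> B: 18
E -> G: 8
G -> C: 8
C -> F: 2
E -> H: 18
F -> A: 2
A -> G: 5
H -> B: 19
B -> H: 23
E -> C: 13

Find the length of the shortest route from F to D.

27

Candidate routes:
F → A → G → E → D: 2+5+5+15 = 27
F → A → G → C → E → D: 2+5+8+8+15 = 38
The minimum is 27 via F → A → G → E → D.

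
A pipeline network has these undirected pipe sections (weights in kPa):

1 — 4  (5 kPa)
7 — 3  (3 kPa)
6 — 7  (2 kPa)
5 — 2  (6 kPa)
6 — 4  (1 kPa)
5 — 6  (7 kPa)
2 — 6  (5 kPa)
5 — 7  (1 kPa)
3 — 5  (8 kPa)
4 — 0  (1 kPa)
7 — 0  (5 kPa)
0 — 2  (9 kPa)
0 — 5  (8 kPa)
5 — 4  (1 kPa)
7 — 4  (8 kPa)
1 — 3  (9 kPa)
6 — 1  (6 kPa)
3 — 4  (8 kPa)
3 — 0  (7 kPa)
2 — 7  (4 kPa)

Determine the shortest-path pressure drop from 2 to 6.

5 kPa

Compare a few routes:
2 - 7 - 5 - 4 - 6: 4+1+1+1 = 7
2 - 7 - 6: 4+2 = 6
2 - 6: 5 = 5
Cheapest is 2 - 6 at 5 kPa.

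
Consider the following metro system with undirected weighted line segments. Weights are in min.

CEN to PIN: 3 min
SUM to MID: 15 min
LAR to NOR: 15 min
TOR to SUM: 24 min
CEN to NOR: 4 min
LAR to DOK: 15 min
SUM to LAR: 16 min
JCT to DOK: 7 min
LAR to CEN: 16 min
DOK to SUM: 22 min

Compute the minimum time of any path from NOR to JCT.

Compare a few routes:
NOR → LAR → DOK → JCT: 15+15+7 = 37
NOR → CEN → LAR → DOK → JCT: 4+16+15+7 = 42
NOR → CEN → LAR → SUM → DOK → JCT: 4+16+16+22+7 = 65
NOR → LAR → SUM → DOK → JCT: 15+16+22+7 = 60
The minimum is 37 min via NOR → LAR → DOK → JCT.

37 min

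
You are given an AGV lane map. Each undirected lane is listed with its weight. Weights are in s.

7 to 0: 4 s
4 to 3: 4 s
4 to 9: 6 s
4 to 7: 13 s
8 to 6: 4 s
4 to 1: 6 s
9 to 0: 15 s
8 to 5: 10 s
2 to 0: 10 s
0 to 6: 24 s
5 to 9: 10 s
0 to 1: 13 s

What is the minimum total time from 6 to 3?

34 s

Settle nodes by increasing distance from 6:
6: 0
8: 4  (via 6)
5: 14  (via 8)
0: 24  (via 6)
9: 24  (via 5)
7: 28  (via 0)
4: 30  (via 9)
2: 34  (via 0)
3: 34  (via 4)
Shortest route: 6 → 8 → 5 → 9 → 4 → 3 = 34 s.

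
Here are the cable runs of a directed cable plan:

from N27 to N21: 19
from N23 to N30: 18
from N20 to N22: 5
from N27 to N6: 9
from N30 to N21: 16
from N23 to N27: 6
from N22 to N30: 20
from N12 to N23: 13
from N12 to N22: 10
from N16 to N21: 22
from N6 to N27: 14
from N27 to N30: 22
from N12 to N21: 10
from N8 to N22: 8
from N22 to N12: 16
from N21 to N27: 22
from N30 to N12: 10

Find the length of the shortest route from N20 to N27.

Candidate routes:
N20 → N22 → N12 → N23 → N27: 5+16+13+6 = 40
N20 → N22 → N12 → N21 → N27: 5+16+10+22 = 53
Cheapest is N20 → N22 → N12 → N23 → N27 at 40.

40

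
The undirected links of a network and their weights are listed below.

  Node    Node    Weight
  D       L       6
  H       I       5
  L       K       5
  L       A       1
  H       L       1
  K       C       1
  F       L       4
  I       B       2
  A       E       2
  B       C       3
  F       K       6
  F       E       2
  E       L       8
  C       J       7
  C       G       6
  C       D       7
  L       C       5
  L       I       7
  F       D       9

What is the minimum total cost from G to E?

14

Compare a few routes:
G–C–K–F–E: 6+1+6+2 = 15
G–C–L–A–E: 6+5+1+2 = 14
Cheapest is G–C–L–A–E at 14.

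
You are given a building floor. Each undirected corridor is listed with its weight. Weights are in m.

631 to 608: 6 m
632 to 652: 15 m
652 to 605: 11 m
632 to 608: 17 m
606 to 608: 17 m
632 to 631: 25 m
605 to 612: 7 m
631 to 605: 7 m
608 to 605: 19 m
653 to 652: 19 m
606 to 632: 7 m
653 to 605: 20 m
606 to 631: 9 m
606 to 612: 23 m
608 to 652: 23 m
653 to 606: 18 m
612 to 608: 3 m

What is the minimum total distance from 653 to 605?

Enumerating some paths:
653–605: 20 = 20
653–606–631–605: 18+9+7 = 34
653–652–605: 19+11 = 30
Cheapest is 653–605 at 20 m.

20 m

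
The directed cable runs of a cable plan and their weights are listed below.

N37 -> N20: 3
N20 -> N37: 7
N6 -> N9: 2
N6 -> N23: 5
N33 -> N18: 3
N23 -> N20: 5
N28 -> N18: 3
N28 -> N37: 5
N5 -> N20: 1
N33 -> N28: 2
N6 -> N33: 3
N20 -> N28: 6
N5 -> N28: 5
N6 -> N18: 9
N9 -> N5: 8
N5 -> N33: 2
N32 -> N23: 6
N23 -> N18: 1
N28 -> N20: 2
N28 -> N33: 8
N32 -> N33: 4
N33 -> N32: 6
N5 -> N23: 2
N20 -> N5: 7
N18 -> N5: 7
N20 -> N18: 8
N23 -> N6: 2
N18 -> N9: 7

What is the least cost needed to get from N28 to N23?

11

Enumerating some paths:
N28 - N20 - N5 - N23: 2+7+2 = 11
N28 - N20 - N18 - N5 - N23: 2+8+7+2 = 19
N28 - N18 - N5 - N23: 3+7+2 = 12
N28 - N37 - N20 - N5 - N23: 5+3+7+2 = 17
Cheapest is N28 - N20 - N5 - N23 at 11.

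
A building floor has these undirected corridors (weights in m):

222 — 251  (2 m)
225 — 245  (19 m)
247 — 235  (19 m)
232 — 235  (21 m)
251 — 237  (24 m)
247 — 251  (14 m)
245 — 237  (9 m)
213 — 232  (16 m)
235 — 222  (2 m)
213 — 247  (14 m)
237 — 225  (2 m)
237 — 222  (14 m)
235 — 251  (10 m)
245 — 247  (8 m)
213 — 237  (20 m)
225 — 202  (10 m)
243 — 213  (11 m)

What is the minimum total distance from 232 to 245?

Running Dijkstra from 232:
232: 0
213: 16  (via 232)
235: 21  (via 232)
222: 23  (via 235)
251: 25  (via 222)
243: 27  (via 213)
247: 30  (via 213)
237: 36  (via 213)
225: 38  (via 237)
245: 38  (via 247)
Shortest route: 232–213–247–245 = 38 m.

38 m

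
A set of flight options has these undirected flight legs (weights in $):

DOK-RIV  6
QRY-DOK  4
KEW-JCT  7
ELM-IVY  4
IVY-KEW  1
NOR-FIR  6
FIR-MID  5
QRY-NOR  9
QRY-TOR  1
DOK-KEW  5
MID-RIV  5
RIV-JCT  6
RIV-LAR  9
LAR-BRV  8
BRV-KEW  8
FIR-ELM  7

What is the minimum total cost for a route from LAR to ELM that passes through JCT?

$27

Shortest LAR→JCT: LAR → RIV → JCT = 15
Shortest JCT→ELM: JCT → KEW → IVY → ELM = 12
Total via JCT: 15 + 12 = $27.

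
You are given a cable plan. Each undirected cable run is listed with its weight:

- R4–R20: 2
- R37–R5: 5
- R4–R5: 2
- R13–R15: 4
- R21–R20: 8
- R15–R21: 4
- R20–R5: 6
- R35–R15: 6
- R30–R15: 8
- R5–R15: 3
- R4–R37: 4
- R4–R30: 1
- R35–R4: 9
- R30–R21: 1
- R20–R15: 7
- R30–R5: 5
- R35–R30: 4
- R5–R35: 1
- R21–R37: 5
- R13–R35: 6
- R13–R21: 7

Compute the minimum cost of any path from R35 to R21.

Running Dijkstra from R35:
R35: 0
R5: 1  (via R35)
R4: 3  (via R5)
R15: 4  (via R5)
R30: 4  (via R35)
R21: 5  (via R30)
Shortest route: R35 → R30 → R21 = 5.

5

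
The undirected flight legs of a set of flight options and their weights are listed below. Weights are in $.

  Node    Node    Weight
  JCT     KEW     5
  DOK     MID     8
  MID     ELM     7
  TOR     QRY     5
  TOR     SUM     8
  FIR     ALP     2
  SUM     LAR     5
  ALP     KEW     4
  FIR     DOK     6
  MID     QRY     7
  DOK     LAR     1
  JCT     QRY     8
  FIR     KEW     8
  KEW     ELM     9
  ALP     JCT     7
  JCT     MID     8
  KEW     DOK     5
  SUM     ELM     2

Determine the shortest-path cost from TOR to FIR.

Enumerating some paths:
TOR → QRY → JCT → KEW → ALP → FIR: 5+8+5+4+2 = 24
TOR → SUM → LAR → DOK → FIR: 8+5+1+6 = 20
TOR → QRY → JCT → ALP → FIR: 5+8+7+2 = 22
Cheapest is TOR → SUM → LAR → DOK → FIR at $20.

$20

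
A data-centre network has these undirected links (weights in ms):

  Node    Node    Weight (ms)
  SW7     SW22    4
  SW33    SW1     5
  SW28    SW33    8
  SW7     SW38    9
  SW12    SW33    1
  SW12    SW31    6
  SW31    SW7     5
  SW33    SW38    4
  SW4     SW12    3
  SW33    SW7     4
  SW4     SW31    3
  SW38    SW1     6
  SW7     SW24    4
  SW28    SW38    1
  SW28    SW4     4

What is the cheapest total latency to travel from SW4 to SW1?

9 ms

Enumerating some paths:
SW4 - SW28 - SW38 - SW1: 4+1+6 = 11
SW4 - SW12 - SW33 - SW1: 3+1+5 = 9
SW4 - SW28 - SW38 - SW33 - SW1: 4+1+4+5 = 14
SW4 - SW12 - SW33 - SW38 - SW1: 3+1+4+6 = 14
Cheapest is SW4 - SW12 - SW33 - SW1 at 9 ms.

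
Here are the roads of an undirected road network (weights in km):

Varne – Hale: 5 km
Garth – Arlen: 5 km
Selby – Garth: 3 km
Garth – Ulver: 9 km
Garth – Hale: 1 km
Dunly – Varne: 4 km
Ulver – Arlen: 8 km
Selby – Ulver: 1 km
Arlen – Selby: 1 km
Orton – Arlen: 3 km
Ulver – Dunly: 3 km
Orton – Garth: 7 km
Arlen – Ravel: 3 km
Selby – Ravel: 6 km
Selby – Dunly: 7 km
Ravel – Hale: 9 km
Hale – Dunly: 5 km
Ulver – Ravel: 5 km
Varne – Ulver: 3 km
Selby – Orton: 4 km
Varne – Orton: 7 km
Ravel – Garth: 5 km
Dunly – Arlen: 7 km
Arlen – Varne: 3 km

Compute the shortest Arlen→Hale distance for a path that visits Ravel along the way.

9 km

Shortest Arlen→Ravel: Arlen–Ravel = 3
Shortest Ravel→Hale: Ravel–Garth–Hale = 6
Total via Ravel: 3 + 6 = 9 km.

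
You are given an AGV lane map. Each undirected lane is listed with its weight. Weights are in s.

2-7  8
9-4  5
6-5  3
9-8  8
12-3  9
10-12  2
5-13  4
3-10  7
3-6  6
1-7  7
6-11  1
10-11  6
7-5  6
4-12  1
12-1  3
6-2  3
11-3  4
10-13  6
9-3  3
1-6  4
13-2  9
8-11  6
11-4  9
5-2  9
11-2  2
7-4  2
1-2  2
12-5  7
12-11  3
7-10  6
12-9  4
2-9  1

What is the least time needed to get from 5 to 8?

10 s

Candidate routes:
5 → 6 → 2 → 11 → 8: 3+3+2+6 = 14
5 → 6 → 11 → 8: 3+1+6 = 10
The minimum is 10 s via 5 → 6 → 11 → 8.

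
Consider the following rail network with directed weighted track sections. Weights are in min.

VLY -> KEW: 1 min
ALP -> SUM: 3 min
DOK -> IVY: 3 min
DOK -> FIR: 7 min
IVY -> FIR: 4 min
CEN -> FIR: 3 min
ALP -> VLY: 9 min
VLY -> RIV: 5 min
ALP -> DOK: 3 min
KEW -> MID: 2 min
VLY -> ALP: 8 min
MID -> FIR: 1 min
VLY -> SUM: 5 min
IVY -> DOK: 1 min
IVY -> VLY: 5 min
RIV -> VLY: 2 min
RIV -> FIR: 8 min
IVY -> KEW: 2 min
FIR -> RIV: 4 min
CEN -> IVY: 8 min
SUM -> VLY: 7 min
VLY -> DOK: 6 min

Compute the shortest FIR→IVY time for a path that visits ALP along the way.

Shortest FIR→ALP: FIR–RIV–VLY–ALP = 14
Best ALP to IVY: ALP–DOK–IVY costing 6
Total via ALP: 14 + 6 = 20 min.

20 min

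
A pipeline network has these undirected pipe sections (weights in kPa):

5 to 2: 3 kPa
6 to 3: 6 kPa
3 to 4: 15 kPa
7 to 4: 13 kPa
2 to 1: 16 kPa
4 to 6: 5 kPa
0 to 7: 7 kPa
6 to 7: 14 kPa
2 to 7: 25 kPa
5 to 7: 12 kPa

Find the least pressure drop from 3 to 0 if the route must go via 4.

Best 3 to 4: 3–6–4 costing 11
Shortest 4→0: 4–7–0 = 20
Total via 4: 11 + 20 = 31 kPa.

31 kPa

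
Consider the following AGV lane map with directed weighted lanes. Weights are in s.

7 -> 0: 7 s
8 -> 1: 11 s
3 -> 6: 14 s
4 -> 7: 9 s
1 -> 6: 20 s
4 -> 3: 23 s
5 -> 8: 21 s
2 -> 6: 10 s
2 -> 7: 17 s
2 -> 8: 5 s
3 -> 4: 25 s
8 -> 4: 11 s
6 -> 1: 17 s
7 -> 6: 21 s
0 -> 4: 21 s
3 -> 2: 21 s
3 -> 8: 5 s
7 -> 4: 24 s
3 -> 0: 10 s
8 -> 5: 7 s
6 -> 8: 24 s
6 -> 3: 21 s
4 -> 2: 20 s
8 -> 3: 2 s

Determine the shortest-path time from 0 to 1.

57 s

Compare a few routes:
0 - 4 - 3 - 8 - 1: 21+23+5+11 = 60
0 - 4 - 2 - 8 - 1: 21+20+5+11 = 57
The minimum is 57 s via 0 - 4 - 2 - 8 - 1.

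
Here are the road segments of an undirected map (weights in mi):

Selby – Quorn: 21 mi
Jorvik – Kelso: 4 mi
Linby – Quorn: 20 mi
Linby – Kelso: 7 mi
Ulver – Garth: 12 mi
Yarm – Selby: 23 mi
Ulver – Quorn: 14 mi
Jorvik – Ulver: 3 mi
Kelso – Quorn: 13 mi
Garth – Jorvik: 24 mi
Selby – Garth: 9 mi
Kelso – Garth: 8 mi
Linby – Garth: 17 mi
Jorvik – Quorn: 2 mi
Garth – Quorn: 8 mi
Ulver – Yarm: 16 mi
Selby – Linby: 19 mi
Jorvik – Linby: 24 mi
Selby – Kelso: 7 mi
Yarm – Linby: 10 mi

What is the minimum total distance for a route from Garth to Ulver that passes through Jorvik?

Shortest Garth→Jorvik: Garth → Quorn → Jorvik = 10
Shortest Jorvik→Ulver: Jorvik → Ulver = 3
Total via Jorvik: 10 + 3 = 13 mi.

13 mi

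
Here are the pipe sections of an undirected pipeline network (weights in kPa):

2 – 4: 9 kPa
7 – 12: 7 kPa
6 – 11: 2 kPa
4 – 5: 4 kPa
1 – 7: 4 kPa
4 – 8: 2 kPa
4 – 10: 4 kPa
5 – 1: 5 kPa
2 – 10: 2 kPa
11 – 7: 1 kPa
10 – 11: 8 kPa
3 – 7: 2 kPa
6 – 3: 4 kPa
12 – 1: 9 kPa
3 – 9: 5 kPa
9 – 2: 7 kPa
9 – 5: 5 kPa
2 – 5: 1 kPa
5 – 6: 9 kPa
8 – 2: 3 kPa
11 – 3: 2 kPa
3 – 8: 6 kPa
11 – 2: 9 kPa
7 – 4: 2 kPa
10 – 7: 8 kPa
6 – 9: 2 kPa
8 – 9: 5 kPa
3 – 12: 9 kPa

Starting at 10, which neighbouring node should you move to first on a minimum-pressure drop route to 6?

4

Enumerating some paths:
10–2–5–9–6: 2+1+5+2 = 10
10–11–6: 8+2 = 10
10–2–9–6: 2+7+2 = 11
10–4–7–11–6: 4+2+1+2 = 9
Cheapest is 10–4–7–11–6 at 9 kPa.
So from 10 the first move is to 4.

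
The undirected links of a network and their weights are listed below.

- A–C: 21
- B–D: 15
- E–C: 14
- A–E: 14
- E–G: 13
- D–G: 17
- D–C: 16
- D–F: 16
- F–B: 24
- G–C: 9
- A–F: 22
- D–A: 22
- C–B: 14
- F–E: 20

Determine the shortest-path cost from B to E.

28

Compare a few routes:
B → C → E: 14+14 = 28
B → C → G → E: 14+9+13 = 36
B → F → E: 24+20 = 44
B → D → C → E: 15+16+14 = 45
The minimum is 28 via B → C → E.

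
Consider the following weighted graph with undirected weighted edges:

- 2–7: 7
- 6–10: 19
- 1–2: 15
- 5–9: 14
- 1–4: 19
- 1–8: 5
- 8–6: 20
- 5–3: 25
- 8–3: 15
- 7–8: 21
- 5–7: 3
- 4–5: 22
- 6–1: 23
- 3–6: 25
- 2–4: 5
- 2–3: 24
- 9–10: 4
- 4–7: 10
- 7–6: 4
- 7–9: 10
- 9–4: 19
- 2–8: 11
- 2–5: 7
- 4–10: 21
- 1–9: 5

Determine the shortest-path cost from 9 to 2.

Running Dijkstra from 9:
9: 0
10: 4  (via 9)
1: 5  (via 9)
7: 10  (via 9)
8: 10  (via 1)
5: 13  (via 7)
6: 14  (via 7)
2: 17  (via 7)
Shortest route: 9 → 7 → 2 = 17.

17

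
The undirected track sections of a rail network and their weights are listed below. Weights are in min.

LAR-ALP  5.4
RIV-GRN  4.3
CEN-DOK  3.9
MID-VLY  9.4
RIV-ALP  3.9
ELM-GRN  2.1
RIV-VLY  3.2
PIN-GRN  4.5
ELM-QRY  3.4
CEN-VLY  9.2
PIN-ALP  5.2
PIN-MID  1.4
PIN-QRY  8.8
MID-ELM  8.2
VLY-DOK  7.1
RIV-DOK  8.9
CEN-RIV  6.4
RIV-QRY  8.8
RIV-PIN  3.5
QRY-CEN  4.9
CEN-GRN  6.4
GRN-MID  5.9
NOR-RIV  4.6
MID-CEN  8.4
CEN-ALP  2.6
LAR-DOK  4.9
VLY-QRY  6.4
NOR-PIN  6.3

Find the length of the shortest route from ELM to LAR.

Settle nodes by increasing distance from ELM:
ELM: 0
GRN: 2.1  (via ELM)
QRY: 3.4  (via ELM)
RIV: 6.4  (via GRN)
PIN: 6.6  (via GRN)
MID: 8  (via GRN)
CEN: 8.3  (via QRY)
VLY: 9.6  (via RIV)
ALP: 10.3  (via RIV)
NOR: 11  (via RIV)
DOK: 12.2  (via CEN)
LAR: 15.7  (via ALP)
Shortest route: ELM–GRN–RIV–ALP–LAR = 15.7 min.

15.7 min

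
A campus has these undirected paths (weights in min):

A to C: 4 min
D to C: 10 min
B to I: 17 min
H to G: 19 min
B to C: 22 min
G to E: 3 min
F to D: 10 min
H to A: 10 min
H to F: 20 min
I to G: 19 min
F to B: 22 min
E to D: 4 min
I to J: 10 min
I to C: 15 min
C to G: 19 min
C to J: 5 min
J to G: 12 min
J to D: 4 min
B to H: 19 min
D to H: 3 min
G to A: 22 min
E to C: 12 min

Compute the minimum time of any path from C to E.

12 min

Settle nodes by increasing distance from C:
C: 0
A: 4  (via C)
J: 5  (via C)
D: 9  (via J)
E: 12  (via C)
Shortest route: C–E = 12 min.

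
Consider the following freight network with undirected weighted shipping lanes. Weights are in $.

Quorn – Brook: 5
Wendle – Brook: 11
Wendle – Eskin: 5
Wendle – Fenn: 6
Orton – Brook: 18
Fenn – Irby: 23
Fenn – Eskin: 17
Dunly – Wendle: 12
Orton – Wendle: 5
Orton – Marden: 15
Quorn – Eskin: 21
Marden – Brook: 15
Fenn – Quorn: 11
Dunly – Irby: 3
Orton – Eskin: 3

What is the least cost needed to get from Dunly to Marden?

Shortest distances from Dunly:
Dunly: 0
Irby: 3  (via Dunly)
Wendle: 12  (via Dunly)
Eskin: 17  (via Wendle)
Orton: 17  (via Wendle)
Fenn: 18  (via Wendle)
Brook: 23  (via Wendle)
Quorn: 28  (via Brook)
Marden: 32  (via Orton)
Shortest route: Dunly–Wendle–Orton–Marden = $32.

$32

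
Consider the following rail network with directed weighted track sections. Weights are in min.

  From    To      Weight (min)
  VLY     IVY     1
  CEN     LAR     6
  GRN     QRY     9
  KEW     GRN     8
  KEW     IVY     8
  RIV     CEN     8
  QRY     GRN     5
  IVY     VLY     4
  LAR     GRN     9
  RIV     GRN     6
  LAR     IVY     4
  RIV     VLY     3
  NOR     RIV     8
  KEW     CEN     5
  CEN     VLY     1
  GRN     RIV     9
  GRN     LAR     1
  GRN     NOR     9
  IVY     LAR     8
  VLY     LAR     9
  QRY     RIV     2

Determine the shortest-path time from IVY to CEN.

Compare a few routes:
IVY–LAR–GRN–QRY–RIV–CEN: 8+9+9+2+8 = 36
IVY–LAR–GRN–RIV–CEN: 8+9+9+8 = 34
Cheapest is IVY–LAR–GRN–RIV–CEN at 34 min.

34 min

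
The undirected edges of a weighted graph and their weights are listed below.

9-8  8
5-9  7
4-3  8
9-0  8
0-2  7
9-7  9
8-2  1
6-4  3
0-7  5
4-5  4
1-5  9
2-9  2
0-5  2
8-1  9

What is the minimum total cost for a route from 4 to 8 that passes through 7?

23

Shortest 4→7: 4–5–0–7 = 11
Best 7 to 8: 7–9–2–8 costing 12
Total via 7: 11 + 12 = 23.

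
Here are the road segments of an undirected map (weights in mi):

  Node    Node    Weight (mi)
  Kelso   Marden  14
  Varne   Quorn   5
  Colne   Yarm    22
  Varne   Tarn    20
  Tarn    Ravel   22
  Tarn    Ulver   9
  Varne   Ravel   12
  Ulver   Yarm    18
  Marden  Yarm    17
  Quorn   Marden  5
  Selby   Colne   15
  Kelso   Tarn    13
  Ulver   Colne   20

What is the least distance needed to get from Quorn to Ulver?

Candidate routes:
Quorn–Marden–Yarm–Ulver: 5+17+18 = 40
Quorn–Varne–Tarn–Ulver: 5+20+9 = 34
Cheapest is Quorn–Varne–Tarn–Ulver at 34 mi.

34 mi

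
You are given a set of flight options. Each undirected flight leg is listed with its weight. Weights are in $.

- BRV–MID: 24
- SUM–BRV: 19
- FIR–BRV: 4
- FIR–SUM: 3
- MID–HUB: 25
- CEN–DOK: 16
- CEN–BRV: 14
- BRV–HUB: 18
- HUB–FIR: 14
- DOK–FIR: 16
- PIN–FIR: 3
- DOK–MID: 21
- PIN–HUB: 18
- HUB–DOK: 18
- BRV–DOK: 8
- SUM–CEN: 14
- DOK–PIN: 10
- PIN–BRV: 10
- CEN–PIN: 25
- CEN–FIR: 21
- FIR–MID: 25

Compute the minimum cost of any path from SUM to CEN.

$14

Candidate routes:
SUM - FIR - BRV - CEN: 3+4+14 = 21
SUM - CEN: 14 = 14
The minimum is $14 via SUM - CEN.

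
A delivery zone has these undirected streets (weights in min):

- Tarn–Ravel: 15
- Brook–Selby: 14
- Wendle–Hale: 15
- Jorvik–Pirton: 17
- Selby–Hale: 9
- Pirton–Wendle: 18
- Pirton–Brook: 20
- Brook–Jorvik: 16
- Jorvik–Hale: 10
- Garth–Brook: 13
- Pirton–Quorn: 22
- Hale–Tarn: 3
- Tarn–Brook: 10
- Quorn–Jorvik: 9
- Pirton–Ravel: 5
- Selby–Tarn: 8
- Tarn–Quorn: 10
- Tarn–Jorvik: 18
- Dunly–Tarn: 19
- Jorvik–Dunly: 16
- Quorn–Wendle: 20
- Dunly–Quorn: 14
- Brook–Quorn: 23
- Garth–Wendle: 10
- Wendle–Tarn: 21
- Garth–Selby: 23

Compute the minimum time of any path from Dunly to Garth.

42 min

Candidate routes:
Dunly → Quorn → Wendle → Garth: 14+20+10 = 44
Dunly → Jorvik → Brook → Garth: 16+16+13 = 45
Dunly → Tarn → Brook → Garth: 19+10+13 = 42
Cheapest is Dunly → Tarn → Brook → Garth at 42 min.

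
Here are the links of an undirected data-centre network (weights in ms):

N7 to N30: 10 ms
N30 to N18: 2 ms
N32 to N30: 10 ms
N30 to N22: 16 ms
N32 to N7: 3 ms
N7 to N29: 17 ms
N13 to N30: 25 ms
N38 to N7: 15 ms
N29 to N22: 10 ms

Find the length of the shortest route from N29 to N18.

28 ms

Candidate routes:
N29 → N7 → N32 → N30 → N18: 17+3+10+2 = 32
N29 → N7 → N30 → N18: 17+10+2 = 29
N29 → N22 → N30 → N18: 10+16+2 = 28
The minimum is 28 ms via N29 → N22 → N30 → N18.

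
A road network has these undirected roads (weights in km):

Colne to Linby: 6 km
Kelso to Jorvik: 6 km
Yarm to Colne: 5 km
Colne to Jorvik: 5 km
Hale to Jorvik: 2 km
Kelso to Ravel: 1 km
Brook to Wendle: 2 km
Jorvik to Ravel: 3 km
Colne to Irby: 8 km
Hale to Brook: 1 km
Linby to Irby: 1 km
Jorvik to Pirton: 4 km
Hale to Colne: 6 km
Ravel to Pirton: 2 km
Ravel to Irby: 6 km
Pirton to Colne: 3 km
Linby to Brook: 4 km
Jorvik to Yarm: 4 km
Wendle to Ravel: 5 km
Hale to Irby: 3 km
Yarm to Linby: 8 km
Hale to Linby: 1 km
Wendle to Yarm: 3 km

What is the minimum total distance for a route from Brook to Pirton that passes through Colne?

Shortest Brook→Colne: Brook–Hale–Colne = 7
Best Colne to Pirton: Colne–Pirton costing 3
Total via Colne: 7 + 3 = 10 km.

10 km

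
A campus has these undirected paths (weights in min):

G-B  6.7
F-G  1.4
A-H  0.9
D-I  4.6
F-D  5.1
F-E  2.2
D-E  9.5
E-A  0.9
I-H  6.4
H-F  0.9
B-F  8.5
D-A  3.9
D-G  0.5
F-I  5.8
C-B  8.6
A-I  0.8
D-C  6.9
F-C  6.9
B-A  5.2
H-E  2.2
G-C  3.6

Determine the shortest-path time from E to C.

7.2 min

Candidate routes:
E–A–H–F–G–C: 0.9+0.9+0.9+1.4+3.6 = 7.7
E–F–G–C: 2.2+1.4+3.6 = 7.2
Cheapest is E–F–G–C at 7.2 min.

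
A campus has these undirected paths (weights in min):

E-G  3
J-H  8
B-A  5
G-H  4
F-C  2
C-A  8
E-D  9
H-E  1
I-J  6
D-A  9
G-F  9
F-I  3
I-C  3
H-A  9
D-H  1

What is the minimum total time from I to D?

15 min

Enumerating some paths:
I–F–G–H–D: 3+9+4+1 = 17
I–F–G–E–H–D: 3+9+3+1+1 = 17
I–J–H–D: 6+8+1 = 15
Cheapest is I–J–H–D at 15 min.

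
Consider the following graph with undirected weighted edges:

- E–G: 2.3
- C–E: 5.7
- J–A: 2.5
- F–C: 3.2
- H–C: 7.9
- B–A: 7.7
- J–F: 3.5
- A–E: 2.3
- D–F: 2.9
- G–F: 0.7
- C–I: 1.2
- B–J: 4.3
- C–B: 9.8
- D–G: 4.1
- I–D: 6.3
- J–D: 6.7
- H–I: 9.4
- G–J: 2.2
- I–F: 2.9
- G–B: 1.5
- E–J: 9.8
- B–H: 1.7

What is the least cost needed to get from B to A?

Candidate routes:
B - J - A: 4.3+2.5 = 6.8
B - G - E - A: 1.5+2.3+2.3 = 6.1
B - G - J - A: 1.5+2.2+2.5 = 6.2
The minimum is 6.1 via B - G - E - A.

6.1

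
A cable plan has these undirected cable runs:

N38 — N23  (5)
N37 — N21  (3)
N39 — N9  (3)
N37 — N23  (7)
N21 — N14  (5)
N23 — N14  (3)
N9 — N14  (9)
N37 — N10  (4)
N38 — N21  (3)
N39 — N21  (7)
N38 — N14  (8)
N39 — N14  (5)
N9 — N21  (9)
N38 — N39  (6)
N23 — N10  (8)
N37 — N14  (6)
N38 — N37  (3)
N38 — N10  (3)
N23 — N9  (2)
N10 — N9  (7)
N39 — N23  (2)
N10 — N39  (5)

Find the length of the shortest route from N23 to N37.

7

Shortest distances from N23:
N23: 0
N9: 2  (via N23)
N39: 2  (via N23)
N14: 3  (via N23)
N38: 5  (via N23)
N10: 7  (via N39)
N37: 7  (via N23)
Shortest route: N23–N37 = 7.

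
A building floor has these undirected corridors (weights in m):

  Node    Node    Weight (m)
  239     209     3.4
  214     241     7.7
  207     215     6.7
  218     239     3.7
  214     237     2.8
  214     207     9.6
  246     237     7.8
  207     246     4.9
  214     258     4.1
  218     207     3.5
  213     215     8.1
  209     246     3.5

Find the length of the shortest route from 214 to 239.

16.8 m

Compare a few routes:
214 → 207 → 218 → 239: 9.6+3.5+3.7 = 16.8
214 → 207 → 246 → 209 → 239: 9.6+4.9+3.5+3.4 = 21.4
214 → 237 → 246 → 209 → 239: 2.8+7.8+3.5+3.4 = 17.5
The minimum is 16.8 m via 214 → 207 → 218 → 239.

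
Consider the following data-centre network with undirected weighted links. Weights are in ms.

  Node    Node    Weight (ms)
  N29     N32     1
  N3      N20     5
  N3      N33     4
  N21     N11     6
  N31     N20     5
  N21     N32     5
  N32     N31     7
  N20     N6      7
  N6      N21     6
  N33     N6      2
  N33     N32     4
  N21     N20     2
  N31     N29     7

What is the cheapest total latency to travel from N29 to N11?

Candidate routes:
N29 → N31 → N20 → N21 → N11: 7+5+2+6 = 20
N29 → N32 → N33 → N6 → N21 → N11: 1+4+2+6+6 = 19
N29 → N32 → N21 → N11: 1+5+6 = 12
Cheapest is N29 → N32 → N21 → N11 at 12 ms.

12 ms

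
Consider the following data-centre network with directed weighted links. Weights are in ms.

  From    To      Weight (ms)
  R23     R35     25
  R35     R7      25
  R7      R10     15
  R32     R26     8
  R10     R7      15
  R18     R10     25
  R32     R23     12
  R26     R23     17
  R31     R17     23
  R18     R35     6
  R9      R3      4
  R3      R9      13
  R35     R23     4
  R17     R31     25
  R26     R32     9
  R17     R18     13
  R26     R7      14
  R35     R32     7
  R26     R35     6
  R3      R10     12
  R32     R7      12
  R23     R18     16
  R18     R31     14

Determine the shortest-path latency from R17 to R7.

Enumerating some paths:
R17 → R18 → R35 → R32 → R7: 13+6+7+12 = 38
R17 → R18 → R35 → R7: 13+6+25 = 44
Cheapest is R17 → R18 → R35 → R32 → R7 at 38 ms.

38 ms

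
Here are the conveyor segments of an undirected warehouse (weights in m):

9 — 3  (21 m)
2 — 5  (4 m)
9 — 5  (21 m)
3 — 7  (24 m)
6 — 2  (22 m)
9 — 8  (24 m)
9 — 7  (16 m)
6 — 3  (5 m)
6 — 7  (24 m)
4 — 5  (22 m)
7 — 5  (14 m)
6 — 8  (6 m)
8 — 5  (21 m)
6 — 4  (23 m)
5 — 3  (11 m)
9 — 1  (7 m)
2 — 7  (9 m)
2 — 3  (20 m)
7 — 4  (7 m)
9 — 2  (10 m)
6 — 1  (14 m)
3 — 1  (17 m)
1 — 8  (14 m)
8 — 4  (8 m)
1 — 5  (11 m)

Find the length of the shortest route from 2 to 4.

16 m

Candidate routes:
2 → 5 → 7 → 4: 4+14+7 = 25
2 → 7 → 4: 9+7 = 16
2 → 5 → 4: 4+22 = 26
Cheapest is 2 → 7 → 4 at 16 m.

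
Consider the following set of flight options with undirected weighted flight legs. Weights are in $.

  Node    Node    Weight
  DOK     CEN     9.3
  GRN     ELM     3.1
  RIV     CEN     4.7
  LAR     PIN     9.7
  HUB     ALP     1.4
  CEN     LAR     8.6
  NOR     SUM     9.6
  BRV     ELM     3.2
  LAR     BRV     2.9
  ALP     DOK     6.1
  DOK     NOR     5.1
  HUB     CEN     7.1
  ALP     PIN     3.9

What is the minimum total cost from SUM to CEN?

Shortest distances from SUM:
SUM: 0
NOR: 9.6  (via SUM)
DOK: 14.7  (via NOR)
ALP: 20.8  (via DOK)
HUB: 22.2  (via ALP)
CEN: 24  (via DOK)
Shortest route: SUM–NOR–DOK–CEN = $24.

$24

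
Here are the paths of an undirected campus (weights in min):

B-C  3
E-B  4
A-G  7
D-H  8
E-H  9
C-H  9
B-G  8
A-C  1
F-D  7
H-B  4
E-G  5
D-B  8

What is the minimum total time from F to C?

Candidate routes:
F → D → H → B → C: 7+8+4+3 = 22
F → D → B → C: 7+8+3 = 18
The minimum is 18 min via F → D → B → C.

18 min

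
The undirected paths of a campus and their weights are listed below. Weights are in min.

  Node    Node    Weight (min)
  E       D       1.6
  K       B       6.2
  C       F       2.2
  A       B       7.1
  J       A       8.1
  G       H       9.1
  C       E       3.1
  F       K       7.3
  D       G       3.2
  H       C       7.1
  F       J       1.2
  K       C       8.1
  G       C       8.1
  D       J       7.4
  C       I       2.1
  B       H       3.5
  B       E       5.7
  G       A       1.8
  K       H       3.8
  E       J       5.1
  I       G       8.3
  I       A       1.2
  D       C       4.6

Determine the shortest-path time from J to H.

10.5 min

Enumerating some paths:
J–F–C–H: 1.2+2.2+7.1 = 10.5
J–E–C–H: 5.1+3.1+7.1 = 15.3
J–F–K–H: 1.2+7.3+3.8 = 12.3
J–E–B–H: 5.1+5.7+3.5 = 14.3
The minimum is 10.5 min via J–F–C–H.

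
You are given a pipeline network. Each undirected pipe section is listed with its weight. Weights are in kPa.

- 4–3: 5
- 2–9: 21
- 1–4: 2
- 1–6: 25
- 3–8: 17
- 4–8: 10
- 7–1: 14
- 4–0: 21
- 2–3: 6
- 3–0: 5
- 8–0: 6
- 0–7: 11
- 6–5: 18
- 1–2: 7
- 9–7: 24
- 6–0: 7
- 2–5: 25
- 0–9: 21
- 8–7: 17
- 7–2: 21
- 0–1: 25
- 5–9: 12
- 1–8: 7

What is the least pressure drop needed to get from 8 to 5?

Shortest distances from 8:
8: 0
0: 6  (via 8)
1: 7  (via 8)
4: 9  (via 1)
3: 11  (via 0)
6: 13  (via 0)
2: 14  (via 1)
7: 17  (via 8)
9: 27  (via 0)
5: 31  (via 6)
Shortest route: 8–0–6–5 = 31 kPa.

31 kPa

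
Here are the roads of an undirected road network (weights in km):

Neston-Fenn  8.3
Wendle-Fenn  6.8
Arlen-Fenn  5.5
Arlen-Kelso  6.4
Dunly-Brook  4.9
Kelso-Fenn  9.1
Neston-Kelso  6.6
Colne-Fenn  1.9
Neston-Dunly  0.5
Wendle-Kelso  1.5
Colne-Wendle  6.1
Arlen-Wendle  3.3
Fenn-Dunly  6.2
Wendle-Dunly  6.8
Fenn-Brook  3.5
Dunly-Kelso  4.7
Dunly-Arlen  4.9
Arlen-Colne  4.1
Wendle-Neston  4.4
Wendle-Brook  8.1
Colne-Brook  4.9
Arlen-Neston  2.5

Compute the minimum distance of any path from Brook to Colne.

4.9 km

Shortest distances from Brook:
Brook: 0
Fenn: 3.5  (via Brook)
Colne: 4.9  (via Brook)
Shortest route: Brook → Colne = 4.9 km.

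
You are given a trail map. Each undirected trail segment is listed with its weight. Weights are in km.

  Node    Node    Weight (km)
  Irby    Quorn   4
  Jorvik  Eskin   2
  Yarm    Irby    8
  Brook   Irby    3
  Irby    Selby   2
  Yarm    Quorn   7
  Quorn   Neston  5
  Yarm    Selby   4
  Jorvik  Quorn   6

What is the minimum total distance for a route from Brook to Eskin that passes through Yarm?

Shortest Brook→Yarm: Brook–Irby–Selby–Yarm = 9
Shortest Yarm→Eskin: Yarm–Quorn–Jorvik–Eskin = 15
Total via Yarm: 9 + 15 = 24 km.

24 km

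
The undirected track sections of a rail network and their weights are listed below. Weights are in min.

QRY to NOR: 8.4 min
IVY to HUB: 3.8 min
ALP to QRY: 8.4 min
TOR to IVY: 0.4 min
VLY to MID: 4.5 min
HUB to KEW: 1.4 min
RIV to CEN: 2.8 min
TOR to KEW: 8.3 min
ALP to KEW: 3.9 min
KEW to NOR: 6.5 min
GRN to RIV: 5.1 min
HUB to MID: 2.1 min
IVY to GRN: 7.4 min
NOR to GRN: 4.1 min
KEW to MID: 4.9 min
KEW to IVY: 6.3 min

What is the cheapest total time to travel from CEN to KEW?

Settle nodes by increasing distance from CEN:
CEN: 0
RIV: 2.8  (via CEN)
GRN: 7.9  (via RIV)
NOR: 12  (via GRN)
IVY: 15.3  (via GRN)
TOR: 15.7  (via IVY)
KEW: 18.5  (via NOR)
Shortest route: CEN–RIV–GRN–NOR–KEW = 18.5 min.

18.5 min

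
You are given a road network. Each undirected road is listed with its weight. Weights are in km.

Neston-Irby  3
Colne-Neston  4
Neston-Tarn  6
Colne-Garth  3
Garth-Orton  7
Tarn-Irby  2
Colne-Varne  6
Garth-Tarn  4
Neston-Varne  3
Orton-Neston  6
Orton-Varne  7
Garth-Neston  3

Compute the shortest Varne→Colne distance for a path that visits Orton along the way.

17 km

Best Varne to Orton: Varne–Orton costing 7
Shortest Orton→Colne: Orton–Neston–Colne = 10
Total via Orton: 7 + 10 = 17 km.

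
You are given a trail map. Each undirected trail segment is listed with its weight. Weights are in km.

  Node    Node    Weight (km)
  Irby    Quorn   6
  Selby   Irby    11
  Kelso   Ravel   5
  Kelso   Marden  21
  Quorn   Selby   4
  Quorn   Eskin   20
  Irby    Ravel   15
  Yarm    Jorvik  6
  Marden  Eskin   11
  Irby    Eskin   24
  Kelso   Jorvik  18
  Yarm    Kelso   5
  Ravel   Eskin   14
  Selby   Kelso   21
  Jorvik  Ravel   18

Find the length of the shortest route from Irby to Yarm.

25 km

Running Dijkstra from Irby:
Irby: 0
Quorn: 6  (via Irby)
Selby: 10  (via Quorn)
Ravel: 15  (via Irby)
Kelso: 20  (via Ravel)
Eskin: 24  (via Irby)
Yarm: 25  (via Kelso)
Shortest route: Irby–Ravel–Kelso–Yarm = 25 km.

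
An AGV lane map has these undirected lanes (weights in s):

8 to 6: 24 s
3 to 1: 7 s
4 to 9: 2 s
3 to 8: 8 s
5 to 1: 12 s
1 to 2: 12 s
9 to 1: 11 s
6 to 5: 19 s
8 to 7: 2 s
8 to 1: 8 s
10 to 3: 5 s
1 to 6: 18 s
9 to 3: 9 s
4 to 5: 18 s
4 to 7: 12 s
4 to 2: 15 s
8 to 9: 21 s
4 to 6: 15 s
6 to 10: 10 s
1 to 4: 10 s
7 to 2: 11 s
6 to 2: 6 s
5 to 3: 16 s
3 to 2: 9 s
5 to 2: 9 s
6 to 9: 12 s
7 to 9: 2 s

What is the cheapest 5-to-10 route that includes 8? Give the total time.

Shortest 5→8: 5–1–8 = 20
Best 8 to 10: 8–3–10 costing 13
Total via 8: 20 + 13 = 33 s.

33 s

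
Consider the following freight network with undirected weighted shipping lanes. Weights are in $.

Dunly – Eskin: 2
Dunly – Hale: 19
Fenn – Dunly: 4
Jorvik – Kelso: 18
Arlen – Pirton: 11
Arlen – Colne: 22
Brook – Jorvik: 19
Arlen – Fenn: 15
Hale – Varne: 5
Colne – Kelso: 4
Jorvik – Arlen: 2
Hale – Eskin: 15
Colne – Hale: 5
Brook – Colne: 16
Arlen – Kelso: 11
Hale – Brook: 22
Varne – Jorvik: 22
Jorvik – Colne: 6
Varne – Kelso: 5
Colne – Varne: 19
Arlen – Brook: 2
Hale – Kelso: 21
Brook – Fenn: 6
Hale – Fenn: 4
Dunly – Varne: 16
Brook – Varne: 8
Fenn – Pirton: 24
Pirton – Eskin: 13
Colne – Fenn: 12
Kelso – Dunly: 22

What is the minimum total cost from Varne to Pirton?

Compare a few routes:
Varne → Brook → Arlen → Pirton: 8+2+11 = 21
Varne → Kelso → Arlen → Pirton: 5+11+11 = 27
Cheapest is Varne → Brook → Arlen → Pirton at $21.

$21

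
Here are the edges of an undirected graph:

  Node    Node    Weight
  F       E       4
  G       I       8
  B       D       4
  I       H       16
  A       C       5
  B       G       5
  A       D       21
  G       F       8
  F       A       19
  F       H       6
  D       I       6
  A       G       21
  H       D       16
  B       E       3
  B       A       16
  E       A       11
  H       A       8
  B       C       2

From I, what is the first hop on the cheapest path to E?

D

Compare a few routes:
I - D - B - E: 6+4+3 = 13
I - G - B - E: 8+5+3 = 16
I - G - F - E: 8+8+4 = 20
Cheapest is I - D - B - E at 13.
So from I the first move is to D.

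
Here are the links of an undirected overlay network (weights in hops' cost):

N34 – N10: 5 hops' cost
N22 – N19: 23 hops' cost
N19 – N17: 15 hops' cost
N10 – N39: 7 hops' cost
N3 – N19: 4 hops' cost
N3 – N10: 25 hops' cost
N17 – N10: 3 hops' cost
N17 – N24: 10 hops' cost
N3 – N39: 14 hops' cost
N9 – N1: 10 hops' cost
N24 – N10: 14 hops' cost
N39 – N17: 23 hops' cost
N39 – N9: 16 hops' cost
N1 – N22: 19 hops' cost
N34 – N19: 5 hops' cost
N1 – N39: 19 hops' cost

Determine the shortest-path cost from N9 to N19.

Enumerating some paths:
N9–N39–N10–N17–N19: 16+7+3+15 = 41
N9–N39–N3–N19: 16+14+4 = 34
N9–N39–N10–N34–N19: 16+7+5+5 = 33
Cheapest is N9–N39–N10–N34–N19 at 33 hops' cost.

33 hops' cost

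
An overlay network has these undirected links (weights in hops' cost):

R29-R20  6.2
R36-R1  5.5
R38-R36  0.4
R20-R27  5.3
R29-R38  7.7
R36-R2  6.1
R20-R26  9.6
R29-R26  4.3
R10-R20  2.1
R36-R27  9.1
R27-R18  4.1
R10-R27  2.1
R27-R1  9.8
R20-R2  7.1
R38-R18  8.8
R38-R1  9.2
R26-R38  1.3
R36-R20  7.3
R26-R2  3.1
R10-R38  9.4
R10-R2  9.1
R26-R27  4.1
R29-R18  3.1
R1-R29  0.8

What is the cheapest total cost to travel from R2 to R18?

10.5 hops' cost

Candidate routes:
R2 → R26 → R38 → R36 → R1 → R29 → R18: 3.1+1.3+0.4+5.5+0.8+3.1 = 14.2
R2 → R26 → R29 → R18: 3.1+4.3+3.1 = 10.5
R2 → R26 → R38 → R18: 3.1+1.3+8.8 = 13.2
R2 → R26 → R27 → R18: 3.1+4.1+4.1 = 11.3
Cheapest is R2 → R26 → R29 → R18 at 10.5 hops' cost.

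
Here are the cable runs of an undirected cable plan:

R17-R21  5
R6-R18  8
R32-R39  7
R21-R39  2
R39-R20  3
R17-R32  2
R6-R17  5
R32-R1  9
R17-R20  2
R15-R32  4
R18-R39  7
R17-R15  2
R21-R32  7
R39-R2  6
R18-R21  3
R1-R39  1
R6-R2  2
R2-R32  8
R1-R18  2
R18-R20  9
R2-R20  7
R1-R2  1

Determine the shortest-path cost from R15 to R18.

Candidate routes:
R15 → R17 → R20 → R39 → R21 → R18: 2+2+3+2+3 = 12
R15 → R17 → R21 → R18: 2+5+3 = 10
R15 → R17 → R6 → R2 → R1 → R18: 2+5+2+1+2 = 12
Cheapest is R15 → R17 → R21 → R18 at 10.

10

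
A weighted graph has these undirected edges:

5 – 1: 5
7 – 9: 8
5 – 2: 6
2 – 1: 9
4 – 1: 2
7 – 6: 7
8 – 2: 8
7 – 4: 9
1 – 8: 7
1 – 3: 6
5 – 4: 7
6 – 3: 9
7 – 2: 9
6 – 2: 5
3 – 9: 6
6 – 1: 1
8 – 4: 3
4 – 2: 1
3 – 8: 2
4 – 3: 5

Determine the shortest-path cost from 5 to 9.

17

Candidate routes:
5 - 1 - 4 - 3 - 9: 5+2+5+6 = 18
5 - 1 - 3 - 9: 5+6+6 = 17
The minimum is 17 via 5 - 1 - 3 - 9.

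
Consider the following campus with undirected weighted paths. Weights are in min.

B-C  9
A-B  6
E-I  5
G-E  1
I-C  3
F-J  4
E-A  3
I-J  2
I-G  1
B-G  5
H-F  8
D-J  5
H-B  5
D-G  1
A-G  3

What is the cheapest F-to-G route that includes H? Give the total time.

18 min

Best F to H: F → H costing 8
Best H to G: H → B → G costing 10
Total via H: 8 + 10 = 18 min.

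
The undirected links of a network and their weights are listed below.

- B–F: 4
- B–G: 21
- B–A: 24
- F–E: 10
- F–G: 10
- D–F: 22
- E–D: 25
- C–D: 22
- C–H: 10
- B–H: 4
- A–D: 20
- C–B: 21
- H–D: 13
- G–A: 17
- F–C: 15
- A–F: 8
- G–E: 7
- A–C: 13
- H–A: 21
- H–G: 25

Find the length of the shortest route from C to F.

15

Settle nodes by increasing distance from C:
C: 0
H: 10  (via C)
A: 13  (via C)
B: 14  (via H)
F: 15  (via C)
Shortest route: C–F = 15.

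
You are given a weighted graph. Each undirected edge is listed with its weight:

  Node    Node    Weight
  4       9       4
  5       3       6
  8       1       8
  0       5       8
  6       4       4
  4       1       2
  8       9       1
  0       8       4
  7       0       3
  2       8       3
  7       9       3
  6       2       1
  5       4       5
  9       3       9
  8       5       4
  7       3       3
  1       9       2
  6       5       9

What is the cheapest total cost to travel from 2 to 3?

Shortest distances from 2:
2: 0
6: 1  (via 2)
8: 3  (via 2)
9: 4  (via 8)
4: 5  (via 6)
1: 6  (via 9)
0: 7  (via 8)
5: 7  (via 8)
7: 7  (via 9)
3: 10  (via 7)
Shortest route: 2–8–9–7–3 = 10.

10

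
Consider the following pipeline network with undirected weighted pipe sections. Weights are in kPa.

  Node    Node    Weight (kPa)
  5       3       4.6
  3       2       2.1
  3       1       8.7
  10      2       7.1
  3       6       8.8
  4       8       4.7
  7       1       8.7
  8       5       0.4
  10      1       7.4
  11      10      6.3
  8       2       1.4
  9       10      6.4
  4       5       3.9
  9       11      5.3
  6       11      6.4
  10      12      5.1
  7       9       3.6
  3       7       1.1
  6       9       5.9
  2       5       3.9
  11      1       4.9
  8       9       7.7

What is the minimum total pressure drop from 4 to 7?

8.9 kPa

Enumerating some paths:
4 - 5 - 8 - 2 - 3 - 7: 3.9+0.4+1.4+2.1+1.1 = 8.9
4 - 8 - 2 - 3 - 7: 4.7+1.4+2.1+1.1 = 9.3
4 - 5 - 3 - 7: 3.9+4.6+1.1 = 9.6
The minimum is 8.9 kPa via 4 - 5 - 8 - 2 - 3 - 7.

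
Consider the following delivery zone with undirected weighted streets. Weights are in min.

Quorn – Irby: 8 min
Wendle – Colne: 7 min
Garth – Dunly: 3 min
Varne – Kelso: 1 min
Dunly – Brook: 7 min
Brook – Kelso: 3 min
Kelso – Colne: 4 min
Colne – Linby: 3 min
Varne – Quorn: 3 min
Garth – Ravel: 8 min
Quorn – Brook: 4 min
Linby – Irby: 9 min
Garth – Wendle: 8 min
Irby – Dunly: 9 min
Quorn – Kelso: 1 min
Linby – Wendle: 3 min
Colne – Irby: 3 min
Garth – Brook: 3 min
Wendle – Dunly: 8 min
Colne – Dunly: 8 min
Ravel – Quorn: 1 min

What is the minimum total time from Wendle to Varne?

Compare a few routes:
Wendle → Linby → Colne → Kelso → Varne: 3+3+4+1 = 11
Wendle → Colne → Kelso → Varne: 7+4+1 = 12
Wendle → Linby → Colne → Kelso → Quorn → Varne: 3+3+4+1+3 = 14
Cheapest is Wendle → Linby → Colne → Kelso → Varne at 11 min.

11 min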